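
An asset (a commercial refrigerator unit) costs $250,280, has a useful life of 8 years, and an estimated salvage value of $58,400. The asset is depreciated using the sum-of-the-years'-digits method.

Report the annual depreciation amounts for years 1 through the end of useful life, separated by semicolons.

$42,640; $37,310; $31,980; $26,650; $21,320; $15,990; $10,660; $5,330

Depreciable base = $250,280 − $58,400 = $191,880.
Sum of the years' digits = 8+7+6+5+4+3+2+1 = 36.
Year 1: $191,880 × 8/36 = $42,640. Book value $207,640.
Year 2: $191,880 × 7/36 = $37,310. Book value $170,330.
Year 3: $191,880 × 6/36 = $31,980. Book value $138,350.
Year 4: $191,880 × 5/36 = $26,650. Book value $111,700.
Year 5: $191,880 × 4/36 = $21,320. Book value $90,380.
Year 6: $191,880 × 3/36 = $15,990. Book value $74,390.
Year 7: $191,880 × 2/36 = $10,660. Book value $63,730.
Year 8: $191,880 × 1/36 = $5,330. Book value $58,400.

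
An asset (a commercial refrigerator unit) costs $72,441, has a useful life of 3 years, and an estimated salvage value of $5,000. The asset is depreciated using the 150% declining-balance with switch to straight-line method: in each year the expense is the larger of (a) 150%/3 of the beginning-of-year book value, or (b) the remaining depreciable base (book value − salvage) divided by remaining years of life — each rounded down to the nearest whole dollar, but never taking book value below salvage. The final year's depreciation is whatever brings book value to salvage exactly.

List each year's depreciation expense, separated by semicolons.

$36,220; $18,110; $13,111

Depreciable base = $72,441 − $5,000 = $67,441.
Year 1: DB = ⌊$72,441 × 150%/3⌋ = $36,220; SL = ⌊$67,441/3⌋ = $22,480 → take DB $36,220. Book value $36,221.
Year 2: DB = ⌊$36,221 × 150%/3⌋ = $18,110; SL = ⌊$31,221/2⌋ = $15,610 → take DB $18,110. Book value $18,111.
Year 3 (final): $18,111 − $5,000 = $13,111. Book value $5,000.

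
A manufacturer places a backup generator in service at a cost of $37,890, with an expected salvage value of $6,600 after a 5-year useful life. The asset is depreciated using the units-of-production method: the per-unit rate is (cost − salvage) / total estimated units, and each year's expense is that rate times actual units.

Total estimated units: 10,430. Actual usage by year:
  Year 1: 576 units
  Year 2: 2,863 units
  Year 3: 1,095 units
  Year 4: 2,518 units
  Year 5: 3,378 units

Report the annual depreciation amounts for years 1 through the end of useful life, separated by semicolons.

Depreciable base = $37,890 − $6,600 = $31,290.
Rate = $31,290 / 10,430 units = $3 per unit.
Year 1: 576 × $3 = $1,728. Book value $36,162.
Year 2: 2,863 × $3 = $8,589. Book value $27,573.
Year 3: 1,095 × $3 = $3,285. Book value $24,288.
Year 4: 2,518 × $3 = $7,554. Book value $16,734.
Year 5: 3,378 × $3 = $10,134. Book value $6,600.

$1,728; $8,589; $3,285; $7,554; $10,134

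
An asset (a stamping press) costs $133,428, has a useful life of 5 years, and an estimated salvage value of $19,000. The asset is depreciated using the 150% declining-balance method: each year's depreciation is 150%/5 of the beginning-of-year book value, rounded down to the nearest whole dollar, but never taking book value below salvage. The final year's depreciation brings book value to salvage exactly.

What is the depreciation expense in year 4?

$13,729

Depreciable base = $133,428 − $19,000 = $114,428.
Year 1: ⌊$133,428 × 150%/5⌋ = $40,028. Book value $93,400.
Year 2: ⌊$93,400 × 150%/5⌋ = $28,020. Book value $65,380.
Year 3: ⌊$65,380 × 150%/5⌋ = $19,614. Book value $45,766.
Year 4: ⌊$45,766 × 150%/5⌋ = $13,729. Book value $32,037.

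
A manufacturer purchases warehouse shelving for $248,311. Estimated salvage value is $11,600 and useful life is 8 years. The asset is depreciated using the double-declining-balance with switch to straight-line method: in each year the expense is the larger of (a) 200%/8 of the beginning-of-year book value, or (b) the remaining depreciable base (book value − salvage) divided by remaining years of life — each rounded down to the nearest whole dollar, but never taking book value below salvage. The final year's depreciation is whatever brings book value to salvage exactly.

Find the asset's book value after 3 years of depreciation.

$104,757

Depreciable base = $248,311 − $11,600 = $236,711.
Year 1: DB = ⌊$248,311 × 200%/8⌋ = $62,077; SL = ⌊$236,711/8⌋ = $29,588 → take DB $62,077. Book value $186,234.
Year 2: DB = ⌊$186,234 × 200%/8⌋ = $46,558; SL = ⌊$174,634/7⌋ = $24,947 → take DB $46,558. Book value $139,676.
Year 3: DB = ⌊$139,676 × 200%/8⌋ = $34,919; SL = ⌊$128,076/6⌋ = $21,346 → take DB $34,919. Book value $104,757.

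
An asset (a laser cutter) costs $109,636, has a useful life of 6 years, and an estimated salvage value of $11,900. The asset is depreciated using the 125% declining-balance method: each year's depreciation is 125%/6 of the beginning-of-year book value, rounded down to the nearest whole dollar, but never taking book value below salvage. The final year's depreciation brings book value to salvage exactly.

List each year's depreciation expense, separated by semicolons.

$22,840; $18,082; $14,315; $11,333; $8,972; $22,194

Depreciable base = $109,636 − $11,900 = $97,736.
Year 1: ⌊$109,636 × 125%/6⌋ = $22,840. Book value $86,796.
Year 2: ⌊$86,796 × 125%/6⌋ = $18,082. Book value $68,714.
Year 3: ⌊$68,714 × 125%/6⌋ = $14,315. Book value $54,399.
Year 4: ⌊$54,399 × 125%/6⌋ = $11,333. Book value $43,066.
Year 5: ⌊$43,066 × 125%/6⌋ = $8,972. Book value $34,094.
Year 6 (final): $34,094 − $11,900 = $22,194. Book value $11,900.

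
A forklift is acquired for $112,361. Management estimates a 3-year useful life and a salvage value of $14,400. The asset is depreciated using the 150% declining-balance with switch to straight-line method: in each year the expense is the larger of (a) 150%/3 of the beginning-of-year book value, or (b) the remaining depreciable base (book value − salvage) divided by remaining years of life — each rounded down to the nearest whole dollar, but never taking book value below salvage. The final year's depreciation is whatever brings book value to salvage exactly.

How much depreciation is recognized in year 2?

$28,090

Depreciable base = $112,361 − $14,400 = $97,961.
Year 1: DB = ⌊$112,361 × 150%/3⌋ = $56,180; SL = ⌊$97,961/3⌋ = $32,653 → take DB $56,180. Book value $56,181.
Year 2: DB = ⌊$56,181 × 150%/3⌋ = $28,090; SL = ⌊$41,781/2⌋ = $20,890 → take DB $28,090. Book value $28,091.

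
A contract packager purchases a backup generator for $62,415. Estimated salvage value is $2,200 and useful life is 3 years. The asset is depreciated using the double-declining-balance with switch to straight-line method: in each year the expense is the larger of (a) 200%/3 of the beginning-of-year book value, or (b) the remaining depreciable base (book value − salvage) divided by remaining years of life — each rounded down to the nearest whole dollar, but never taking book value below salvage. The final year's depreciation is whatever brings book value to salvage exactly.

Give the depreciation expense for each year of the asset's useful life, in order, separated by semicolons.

Depreciable base = $62,415 − $2,200 = $60,215.
Year 1: DB = ⌊$62,415 × 200%/3⌋ = $41,610; SL = ⌊$60,215/3⌋ = $20,071 → take DB $41,610. Book value $20,805.
Year 2: DB = ⌊$20,805 × 200%/3⌋ = $13,870; SL = ⌊$18,605/2⌋ = $9,302 → take DB $13,870. Book value $6,935.
Year 3 (final): $6,935 − $2,200 = $4,735. Book value $2,200.

$41,610; $13,870; $4,735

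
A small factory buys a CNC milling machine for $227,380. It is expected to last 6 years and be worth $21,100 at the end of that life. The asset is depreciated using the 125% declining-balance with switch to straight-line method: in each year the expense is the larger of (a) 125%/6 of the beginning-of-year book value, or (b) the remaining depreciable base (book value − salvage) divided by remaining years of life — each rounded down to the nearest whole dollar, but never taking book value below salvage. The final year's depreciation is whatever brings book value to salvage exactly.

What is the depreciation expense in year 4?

Depreciable base = $227,380 − $21,100 = $206,280.
Year 1: DB = ⌊$227,380 × 125%/6⌋ = $47,370; SL = ⌊$206,280/6⌋ = $34,380 → take DB $47,370. Book value $180,010.
Year 2: DB = ⌊$180,010 × 125%/6⌋ = $37,502; SL = ⌊$158,910/5⌋ = $31,782 → take DB $37,502. Book value $142,508.
Year 3: DB = ⌊$142,508 × 125%/6⌋ = $29,689; SL = ⌊$121,408/4⌋ = $30,352 → take SL $30,352. Book value $112,156.
Year 4: DB = ⌊$112,156 × 125%/6⌋ = $23,365; SL = ⌊$91,056/3⌋ = $30,352 → take SL $30,352. Book value $81,804.

$30,352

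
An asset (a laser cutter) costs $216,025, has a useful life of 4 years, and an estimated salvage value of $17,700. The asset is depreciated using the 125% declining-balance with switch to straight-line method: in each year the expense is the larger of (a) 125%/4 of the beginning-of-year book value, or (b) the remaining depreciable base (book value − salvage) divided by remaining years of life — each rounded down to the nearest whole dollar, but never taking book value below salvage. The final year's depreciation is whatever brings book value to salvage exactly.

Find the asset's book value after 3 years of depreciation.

Depreciable base = $216,025 − $17,700 = $198,325.
Year 1: DB = ⌊$216,025 × 125%/4⌋ = $67,507; SL = ⌊$198,325/4⌋ = $49,581 → take DB $67,507. Book value $148,518.
Year 2: DB = ⌊$148,518 × 125%/4⌋ = $46,411; SL = ⌊$130,818/3⌋ = $43,606 → take DB $46,411. Book value $102,107.
Year 3: DB = ⌊$102,107 × 125%/4⌋ = $31,908; SL = ⌊$84,407/2⌋ = $42,203 → take SL $42,203. Book value $59,904.

$59,904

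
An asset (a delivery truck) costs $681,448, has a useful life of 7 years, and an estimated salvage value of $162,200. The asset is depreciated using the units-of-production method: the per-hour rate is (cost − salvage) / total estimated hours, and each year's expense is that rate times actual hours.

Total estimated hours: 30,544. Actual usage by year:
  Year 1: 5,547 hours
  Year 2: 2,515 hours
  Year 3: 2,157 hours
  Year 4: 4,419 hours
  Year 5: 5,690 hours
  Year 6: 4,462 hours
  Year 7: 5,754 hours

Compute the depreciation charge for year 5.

$96,730

Depreciable base = $681,448 − $162,200 = $519,248.
Rate = $519,248 / 30,544 hours = $17 per hour.
Year 1: 5,547 × $17 = $94,299. Book value $587,149.
Year 2: 2,515 × $17 = $42,755. Book value $544,394.
Year 3: 2,157 × $17 = $36,669. Book value $507,725.
Year 4: 4,419 × $17 = $75,123. Book value $432,602.
Year 5: 5,690 × $17 = $96,730. Book value $335,872.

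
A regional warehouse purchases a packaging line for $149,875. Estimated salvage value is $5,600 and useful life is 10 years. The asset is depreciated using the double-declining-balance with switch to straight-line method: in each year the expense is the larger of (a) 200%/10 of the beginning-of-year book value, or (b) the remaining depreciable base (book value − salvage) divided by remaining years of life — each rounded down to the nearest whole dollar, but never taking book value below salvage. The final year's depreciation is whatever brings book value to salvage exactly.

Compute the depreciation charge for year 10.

$8,423

Depreciable base = $149,875 − $5,600 = $144,275.
Year 1: DB = ⌊$149,875 × 200%/10⌋ = $29,975; SL = ⌊$144,275/10⌋ = $14,427 → take DB $29,975. Book value $119,900.
Year 2: DB = ⌊$119,900 × 200%/10⌋ = $23,980; SL = ⌊$114,300/9⌋ = $12,700 → take DB $23,980. Book value $95,920.
Year 3: DB = ⌊$95,920 × 200%/10⌋ = $19,184; SL = ⌊$90,320/8⌋ = $11,290 → take DB $19,184. Book value $76,736.
Year 4: DB = ⌊$76,736 × 200%/10⌋ = $15,347; SL = ⌊$71,136/7⌋ = $10,162 → take DB $15,347. Book value $61,389.
Year 5: DB = ⌊$61,389 × 200%/10⌋ = $12,277; SL = ⌊$55,789/6⌋ = $9,298 → take DB $12,277. Book value $49,112.
Year 6: DB = ⌊$49,112 × 200%/10⌋ = $9,822; SL = ⌊$43,512/5⌋ = $8,702 → take DB $9,822. Book value $39,290.
Year 7: DB = ⌊$39,290 × 200%/10⌋ = $7,858; SL = ⌊$33,690/4⌋ = $8,422 → take SL $8,422. Book value $30,868.
Year 8: DB = ⌊$30,868 × 200%/10⌋ = $6,173; SL = ⌊$25,268/3⌋ = $8,422 → take SL $8,422. Book value $22,446.
Year 9: DB = ⌊$22,446 × 200%/10⌋ = $4,489; SL = ⌊$16,846/2⌋ = $8,423 → take SL $8,423. Book value $14,023.
Year 10 (final): $14,023 − $5,600 = $8,423. Book value $5,600.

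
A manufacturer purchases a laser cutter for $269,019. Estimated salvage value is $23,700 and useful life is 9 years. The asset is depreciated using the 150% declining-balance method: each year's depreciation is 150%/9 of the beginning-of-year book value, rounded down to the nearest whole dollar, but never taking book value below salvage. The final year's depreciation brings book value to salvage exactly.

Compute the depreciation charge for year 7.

Depreciable base = $269,019 − $23,700 = $245,319.
Year 1: ⌊$269,019 × 150%/9⌋ = $44,836. Book value $224,183.
Year 2: ⌊$224,183 × 150%/9⌋ = $37,363. Book value $186,820.
Year 3: ⌊$186,820 × 150%/9⌋ = $31,136. Book value $155,684.
Year 4: ⌊$155,684 × 150%/9⌋ = $25,947. Book value $129,737.
Year 5: ⌊$129,737 × 150%/9⌋ = $21,622. Book value $108,115.
Year 6: ⌊$108,115 × 150%/9⌋ = $18,019. Book value $90,096.
Year 7: ⌊$90,096 × 150%/9⌋ = $15,016. Book value $75,080.

$15,016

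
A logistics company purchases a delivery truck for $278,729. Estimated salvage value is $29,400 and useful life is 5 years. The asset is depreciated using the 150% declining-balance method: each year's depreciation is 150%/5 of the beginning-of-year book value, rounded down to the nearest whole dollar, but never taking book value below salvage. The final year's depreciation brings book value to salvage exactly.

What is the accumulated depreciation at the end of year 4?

Depreciable base = $278,729 − $29,400 = $249,329.
Year 1: ⌊$278,729 × 150%/5⌋ = $83,618. Book value $195,111.
Year 2: ⌊$195,111 × 150%/5⌋ = $58,533. Book value $136,578.
Year 3: ⌊$136,578 × 150%/5⌋ = $40,973. Book value $95,605.
Year 4: ⌊$95,605 × 150%/5⌋ = $28,681. Book value $66,924.
Accumulated through year 4 = $278,729 − $66,924 = $211,805.

$211,805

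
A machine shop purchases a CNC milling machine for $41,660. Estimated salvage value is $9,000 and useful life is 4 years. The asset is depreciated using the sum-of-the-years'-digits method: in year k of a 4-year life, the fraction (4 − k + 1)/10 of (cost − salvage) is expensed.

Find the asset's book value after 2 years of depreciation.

Depreciable base = $41,660 − $9,000 = $32,660.
Sum of the years' digits = 4+3+2+1 = 10.
Year 1: $32,660 × 4/10 = $13,064. Book value $28,596.
Year 2: $32,660 × 3/10 = $9,798. Book value $18,798.

$18,798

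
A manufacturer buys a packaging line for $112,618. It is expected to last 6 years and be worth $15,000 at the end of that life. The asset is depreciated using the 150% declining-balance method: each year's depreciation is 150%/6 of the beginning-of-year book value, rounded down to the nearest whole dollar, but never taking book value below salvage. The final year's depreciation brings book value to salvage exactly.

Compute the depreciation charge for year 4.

$11,877

Depreciable base = $112,618 − $15,000 = $97,618.
Year 1: ⌊$112,618 × 150%/6⌋ = $28,154. Book value $84,464.
Year 2: ⌊$84,464 × 150%/6⌋ = $21,116. Book value $63,348.
Year 3: ⌊$63,348 × 150%/6⌋ = $15,837. Book value $47,511.
Year 4: ⌊$47,511 × 150%/6⌋ = $11,877. Book value $35,634.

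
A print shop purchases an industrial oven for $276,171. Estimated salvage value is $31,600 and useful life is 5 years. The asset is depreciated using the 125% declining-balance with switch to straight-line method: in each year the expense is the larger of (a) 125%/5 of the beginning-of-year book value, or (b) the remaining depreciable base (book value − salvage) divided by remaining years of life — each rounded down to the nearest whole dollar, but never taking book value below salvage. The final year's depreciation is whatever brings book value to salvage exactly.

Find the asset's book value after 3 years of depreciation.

Depreciable base = $276,171 − $31,600 = $244,571.
Year 1: DB = ⌊$276,171 × 125%/5⌋ = $69,042; SL = ⌊$244,571/5⌋ = $48,914 → take DB $69,042. Book value $207,129.
Year 2: DB = ⌊$207,129 × 125%/5⌋ = $51,782; SL = ⌊$175,529/4⌋ = $43,882 → take DB $51,782. Book value $155,347.
Year 3: DB = ⌊$155,347 × 125%/5⌋ = $38,836; SL = ⌊$123,747/3⌋ = $41,249 → take SL $41,249. Book value $114,098.

$114,098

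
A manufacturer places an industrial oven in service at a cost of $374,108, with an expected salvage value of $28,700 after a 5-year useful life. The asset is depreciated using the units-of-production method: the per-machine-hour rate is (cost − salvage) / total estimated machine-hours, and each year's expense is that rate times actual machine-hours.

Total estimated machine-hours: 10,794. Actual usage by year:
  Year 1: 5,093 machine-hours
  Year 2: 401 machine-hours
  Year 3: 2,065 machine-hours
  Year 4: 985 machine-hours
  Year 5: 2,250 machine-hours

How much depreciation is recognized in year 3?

Depreciable base = $374,108 − $28,700 = $345,408.
Rate = $345,408 / 10,794 machine-hours = $32 per machine-hour.
Year 1: 5,093 × $32 = $162,976. Book value $211,132.
Year 2: 401 × $32 = $12,832. Book value $198,300.
Year 3: 2,065 × $32 = $66,080. Book value $132,220.

$66,080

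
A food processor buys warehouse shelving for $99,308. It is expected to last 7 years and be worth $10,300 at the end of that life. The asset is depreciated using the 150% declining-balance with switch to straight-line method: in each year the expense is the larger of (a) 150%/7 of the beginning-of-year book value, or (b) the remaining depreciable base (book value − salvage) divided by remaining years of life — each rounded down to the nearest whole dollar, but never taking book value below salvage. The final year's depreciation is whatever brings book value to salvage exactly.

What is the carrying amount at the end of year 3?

$48,171

Depreciable base = $99,308 − $10,300 = $89,008.
Year 1: DB = ⌊$99,308 × 150%/7⌋ = $21,280; SL = ⌊$89,008/7⌋ = $12,715 → take DB $21,280. Book value $78,028.
Year 2: DB = ⌊$78,028 × 150%/7⌋ = $16,720; SL = ⌊$67,728/6⌋ = $11,288 → take DB $16,720. Book value $61,308.
Year 3: DB = ⌊$61,308 × 150%/7⌋ = $13,137; SL = ⌊$51,008/5⌋ = $10,201 → take DB $13,137. Book value $48,171.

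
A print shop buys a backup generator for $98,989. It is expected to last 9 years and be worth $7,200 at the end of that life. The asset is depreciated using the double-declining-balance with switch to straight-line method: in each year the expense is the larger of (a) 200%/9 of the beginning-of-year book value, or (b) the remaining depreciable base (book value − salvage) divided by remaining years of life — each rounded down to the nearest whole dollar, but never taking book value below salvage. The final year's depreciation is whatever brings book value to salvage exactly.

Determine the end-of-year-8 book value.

$12,105

Depreciable base = $98,989 − $7,200 = $91,789.
Year 1: DB = ⌊$98,989 × 200%/9⌋ = $21,997; SL = ⌊$91,789/9⌋ = $10,198 → take DB $21,997. Book value $76,992.
Year 2: DB = ⌊$76,992 × 200%/9⌋ = $17,109; SL = ⌊$69,792/8⌋ = $8,724 → take DB $17,109. Book value $59,883.
Year 3: DB = ⌊$59,883 × 200%/9⌋ = $13,307; SL = ⌊$52,683/7⌋ = $7,526 → take DB $13,307. Book value $46,576.
Year 4: DB = ⌊$46,576 × 200%/9⌋ = $10,350; SL = ⌊$39,376/6⌋ = $6,562 → take DB $10,350. Book value $36,226.
Year 5: DB = ⌊$36,226 × 200%/9⌋ = $8,050; SL = ⌊$29,026/5⌋ = $5,805 → take DB $8,050. Book value $28,176.
Year 6: DB = ⌊$28,176 × 200%/9⌋ = $6,261; SL = ⌊$20,976/4⌋ = $5,244 → take DB $6,261. Book value $21,915.
Year 7: DB = ⌊$21,915 × 200%/9⌋ = $4,870; SL = ⌊$14,715/3⌋ = $4,905 → take SL $4,905. Book value $17,010.
Year 8: DB = ⌊$17,010 × 200%/9⌋ = $3,780; SL = ⌊$9,810/2⌋ = $4,905 → take SL $4,905. Book value $12,105.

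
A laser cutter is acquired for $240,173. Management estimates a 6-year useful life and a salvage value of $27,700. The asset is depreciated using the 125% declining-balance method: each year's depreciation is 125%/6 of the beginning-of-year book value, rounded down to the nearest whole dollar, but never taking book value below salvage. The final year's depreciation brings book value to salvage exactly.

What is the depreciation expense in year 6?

$46,987

Depreciable base = $240,173 − $27,700 = $212,473.
Year 1: ⌊$240,173 × 125%/6⌋ = $50,036. Book value $190,137.
Year 2: ⌊$190,137 × 125%/6⌋ = $39,611. Book value $150,526.
Year 3: ⌊$150,526 × 125%/6⌋ = $31,359. Book value $119,167.
Year 4: ⌊$119,167 × 125%/6⌋ = $24,826. Book value $94,341.
Year 5: ⌊$94,341 × 125%/6⌋ = $19,654. Book value $74,687.
Year 6 (final): $74,687 − $27,700 = $46,987. Book value $27,700.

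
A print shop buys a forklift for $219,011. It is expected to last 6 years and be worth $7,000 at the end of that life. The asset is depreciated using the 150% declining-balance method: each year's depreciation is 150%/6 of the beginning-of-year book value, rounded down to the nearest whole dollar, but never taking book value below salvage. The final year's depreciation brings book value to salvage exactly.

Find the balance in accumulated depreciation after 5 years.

$167,037

Depreciable base = $219,011 − $7,000 = $212,011.
Year 1: ⌊$219,011 × 150%/6⌋ = $54,752. Book value $164,259.
Year 2: ⌊$164,259 × 150%/6⌋ = $41,064. Book value $123,195.
Year 3: ⌊$123,195 × 150%/6⌋ = $30,798. Book value $92,397.
Year 4: ⌊$92,397 × 150%/6⌋ = $23,099. Book value $69,298.
Year 5: ⌊$69,298 × 150%/6⌋ = $17,324. Book value $51,974.
Accumulated through year 5 = $219,011 − $51,974 = $167,037.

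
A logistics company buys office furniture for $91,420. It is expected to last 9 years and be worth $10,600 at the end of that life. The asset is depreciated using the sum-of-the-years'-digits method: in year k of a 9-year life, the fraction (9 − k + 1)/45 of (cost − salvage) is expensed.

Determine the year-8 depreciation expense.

$3,592

Depreciable base = $91,420 − $10,600 = $80,820.
Sum of the years' digits = 9+8+7+6+5+4+3+2+1 = 45.
Year 1: $80,820 × 9/45 = $16,164. Book value $75,256.
Year 2: $80,820 × 8/45 = $14,368. Book value $60,888.
Year 3: $80,820 × 7/45 = $12,572. Book value $48,316.
Year 4: $80,820 × 6/45 = $10,776. Book value $37,540.
Year 5: $80,820 × 5/45 = $8,980. Book value $28,560.
Year 6: $80,820 × 4/45 = $7,184. Book value $21,376.
Year 7: $80,820 × 3/45 = $5,388. Book value $15,988.
Year 8: $80,820 × 2/45 = $3,592. Book value $12,396.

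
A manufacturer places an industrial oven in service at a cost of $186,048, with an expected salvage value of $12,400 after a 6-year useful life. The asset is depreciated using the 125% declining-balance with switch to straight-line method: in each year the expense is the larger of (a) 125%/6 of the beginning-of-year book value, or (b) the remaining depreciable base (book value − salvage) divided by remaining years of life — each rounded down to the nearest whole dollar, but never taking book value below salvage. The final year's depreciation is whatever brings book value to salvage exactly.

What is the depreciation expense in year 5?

Depreciable base = $186,048 − $12,400 = $173,648.
Year 1: DB = ⌊$186,048 × 125%/6⌋ = $38,760; SL = ⌊$173,648/6⌋ = $28,941 → take DB $38,760. Book value $147,288.
Year 2: DB = ⌊$147,288 × 125%/6⌋ = $30,685; SL = ⌊$134,888/5⌋ = $26,977 → take DB $30,685. Book value $116,603.
Year 3: DB = ⌊$116,603 × 125%/6⌋ = $24,292; SL = ⌊$104,203/4⌋ = $26,050 → take SL $26,050. Book value $90,553.
Year 4: DB = ⌊$90,553 × 125%/6⌋ = $18,865; SL = ⌊$78,153/3⌋ = $26,051 → take SL $26,051. Book value $64,502.
Year 5: DB = ⌊$64,502 × 125%/6⌋ = $13,437; SL = ⌊$52,102/2⌋ = $26,051 → take SL $26,051. Book value $38,451.

$26,051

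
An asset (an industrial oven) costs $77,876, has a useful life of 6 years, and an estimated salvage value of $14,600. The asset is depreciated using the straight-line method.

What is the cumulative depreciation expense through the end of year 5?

Depreciable base = $77,876 − $14,600 = $63,276.
Annual expense = $63,276 / 6 = $10,546.
End of year 1: book value $67,330.
End of year 2: book value $56,784.
End of year 3: book value $46,238.
End of year 4: book value $35,692.
End of year 5: book value $25,146.
Accumulated through year 5 = $77,876 − $25,146 = $52,730.

$52,730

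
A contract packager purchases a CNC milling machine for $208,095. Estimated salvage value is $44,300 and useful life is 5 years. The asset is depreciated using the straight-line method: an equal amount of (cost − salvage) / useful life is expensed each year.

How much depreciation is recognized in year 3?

Depreciable base = $208,095 − $44,300 = $163,795.
Annual expense = $163,795 / 5 = $32,759.

$32,759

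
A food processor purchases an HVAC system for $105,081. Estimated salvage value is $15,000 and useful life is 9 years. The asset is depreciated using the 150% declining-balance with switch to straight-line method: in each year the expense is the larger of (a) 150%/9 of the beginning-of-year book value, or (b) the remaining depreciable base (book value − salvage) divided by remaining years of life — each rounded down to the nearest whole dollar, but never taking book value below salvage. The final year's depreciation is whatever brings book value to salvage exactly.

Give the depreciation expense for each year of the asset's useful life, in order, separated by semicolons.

$17,513; $14,594; $12,162; $10,135; $8,446; $7,038; $6,731; $6,731; $6,731

Depreciable base = $105,081 − $15,000 = $90,081.
Year 1: DB = ⌊$105,081 × 150%/9⌋ = $17,513; SL = ⌊$90,081/9⌋ = $10,009 → take DB $17,513. Book value $87,568.
Year 2: DB = ⌊$87,568 × 150%/9⌋ = $14,594; SL = ⌊$72,568/8⌋ = $9,071 → take DB $14,594. Book value $72,974.
Year 3: DB = ⌊$72,974 × 150%/9⌋ = $12,162; SL = ⌊$57,974/7⌋ = $8,282 → take DB $12,162. Book value $60,812.
Year 4: DB = ⌊$60,812 × 150%/9⌋ = $10,135; SL = ⌊$45,812/6⌋ = $7,635 → take DB $10,135. Book value $50,677.
Year 5: DB = ⌊$50,677 × 150%/9⌋ = $8,446; SL = ⌊$35,677/5⌋ = $7,135 → take DB $8,446. Book value $42,231.
Year 6: DB = ⌊$42,231 × 150%/9⌋ = $7,038; SL = ⌊$27,231/4⌋ = $6,807 → take DB $7,038. Book value $35,193.
Year 7: DB = ⌊$35,193 × 150%/9⌋ = $5,865; SL = ⌊$20,193/3⌋ = $6,731 → take SL $6,731. Book value $28,462.
Year 8: DB = ⌊$28,462 × 150%/9⌋ = $4,743; SL = ⌊$13,462/2⌋ = $6,731 → take SL $6,731. Book value $21,731.
Year 9 (final): $21,731 − $15,000 = $6,731. Book value $15,000.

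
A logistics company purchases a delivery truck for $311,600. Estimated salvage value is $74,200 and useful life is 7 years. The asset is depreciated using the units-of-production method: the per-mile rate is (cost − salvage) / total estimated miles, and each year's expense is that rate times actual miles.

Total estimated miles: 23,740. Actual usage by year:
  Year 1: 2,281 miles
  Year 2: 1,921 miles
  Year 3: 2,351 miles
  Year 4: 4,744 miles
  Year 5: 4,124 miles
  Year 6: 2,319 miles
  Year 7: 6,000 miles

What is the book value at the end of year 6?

$134,200

Depreciable base = $311,600 − $74,200 = $237,400.
Rate = $237,400 / 23,740 miles = $10 per mile.
Year 1: 2,281 × $10 = $22,810. Book value $288,790.
Year 2: 1,921 × $10 = $19,210. Book value $269,580.
Year 3: 2,351 × $10 = $23,510. Book value $246,070.
Year 4: 4,744 × $10 = $47,440. Book value $198,630.
Year 5: 4,124 × $10 = $41,240. Book value $157,390.
Year 6: 2,319 × $10 = $23,190. Book value $134,200.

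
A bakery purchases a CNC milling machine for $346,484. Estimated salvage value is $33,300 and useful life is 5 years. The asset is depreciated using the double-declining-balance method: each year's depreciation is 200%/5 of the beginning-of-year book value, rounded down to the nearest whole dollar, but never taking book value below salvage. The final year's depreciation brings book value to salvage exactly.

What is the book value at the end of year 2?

Depreciable base = $346,484 − $33,300 = $313,184.
Year 1: ⌊$346,484 × 200%/5⌋ = $138,593. Book value $207,891.
Year 2: ⌊$207,891 × 200%/5⌋ = $83,156. Book value $124,735.

$124,735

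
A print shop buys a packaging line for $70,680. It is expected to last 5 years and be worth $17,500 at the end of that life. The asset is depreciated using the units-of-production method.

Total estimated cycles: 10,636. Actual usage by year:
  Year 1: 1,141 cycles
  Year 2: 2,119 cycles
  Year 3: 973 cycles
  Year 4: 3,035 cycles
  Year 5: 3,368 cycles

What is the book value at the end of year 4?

$34,340

Depreciable base = $70,680 − $17,500 = $53,180.
Rate = $53,180 / 10,636 cycles = $5 per cycle.
Year 1: 1,141 × $5 = $5,705. Book value $64,975.
Year 2: 2,119 × $5 = $10,595. Book value $54,380.
Year 3: 973 × $5 = $4,865. Book value $49,515.
Year 4: 3,035 × $5 = $15,175. Book value $34,340.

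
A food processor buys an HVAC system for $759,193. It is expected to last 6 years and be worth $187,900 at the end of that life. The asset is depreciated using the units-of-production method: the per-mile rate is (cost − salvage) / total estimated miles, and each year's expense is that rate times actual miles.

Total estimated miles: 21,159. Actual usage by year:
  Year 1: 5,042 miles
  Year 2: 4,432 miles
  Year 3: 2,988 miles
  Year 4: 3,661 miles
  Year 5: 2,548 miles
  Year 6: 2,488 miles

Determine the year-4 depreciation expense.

$98,847

Depreciable base = $759,193 − $187,900 = $571,293.
Rate = $571,293 / 21,159 miles = $27 per mile.
Year 1: 5,042 × $27 = $136,134. Book value $623,059.
Year 2: 4,432 × $27 = $119,664. Book value $503,395.
Year 3: 2,988 × $27 = $80,676. Book value $422,719.
Year 4: 3,661 × $27 = $98,847. Book value $323,872.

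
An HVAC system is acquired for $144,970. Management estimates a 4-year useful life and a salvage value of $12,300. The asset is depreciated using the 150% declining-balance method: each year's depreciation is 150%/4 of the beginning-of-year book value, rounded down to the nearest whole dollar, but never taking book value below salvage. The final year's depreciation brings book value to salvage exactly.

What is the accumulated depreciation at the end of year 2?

$88,340

Depreciable base = $144,970 − $12,300 = $132,670.
Year 1: ⌊$144,970 × 150%/4⌋ = $54,363. Book value $90,607.
Year 2: ⌊$90,607 × 150%/4⌋ = $33,977. Book value $56,630.
Accumulated through year 2 = $144,970 − $56,630 = $88,340.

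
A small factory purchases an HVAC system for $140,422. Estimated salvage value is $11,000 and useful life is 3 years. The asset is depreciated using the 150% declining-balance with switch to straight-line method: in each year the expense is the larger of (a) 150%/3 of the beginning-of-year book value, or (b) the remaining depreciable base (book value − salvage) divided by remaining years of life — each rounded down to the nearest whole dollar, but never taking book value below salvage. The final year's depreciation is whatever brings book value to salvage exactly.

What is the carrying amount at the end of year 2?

$35,106

Depreciable base = $140,422 − $11,000 = $129,422.
Year 1: DB = ⌊$140,422 × 150%/3⌋ = $70,211; SL = ⌊$129,422/3⌋ = $43,140 → take DB $70,211. Book value $70,211.
Year 2: DB = ⌊$70,211 × 150%/3⌋ = $35,105; SL = ⌊$59,211/2⌋ = $29,605 → take DB $35,105. Book value $35,106.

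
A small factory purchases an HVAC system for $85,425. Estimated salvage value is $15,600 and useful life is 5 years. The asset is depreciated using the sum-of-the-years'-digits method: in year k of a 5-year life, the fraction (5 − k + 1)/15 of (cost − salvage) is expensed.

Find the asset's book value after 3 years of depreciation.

$29,565

Depreciable base = $85,425 − $15,600 = $69,825.
Sum of the years' digits = 5+4+3+2+1 = 15.
Year 1: $69,825 × 5/15 = $23,275. Book value $62,150.
Year 2: $69,825 × 4/15 = $18,620. Book value $43,530.
Year 3: $69,825 × 3/15 = $13,965. Book value $29,565.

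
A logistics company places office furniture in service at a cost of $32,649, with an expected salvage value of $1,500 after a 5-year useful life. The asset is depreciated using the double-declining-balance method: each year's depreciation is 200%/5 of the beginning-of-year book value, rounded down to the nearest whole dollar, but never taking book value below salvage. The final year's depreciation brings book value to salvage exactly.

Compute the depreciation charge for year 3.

Depreciable base = $32,649 − $1,500 = $31,149.
Year 1: ⌊$32,649 × 200%/5⌋ = $13,059. Book value $19,590.
Year 2: ⌊$19,590 × 200%/5⌋ = $7,836. Book value $11,754.
Year 3: ⌊$11,754 × 200%/5⌋ = $4,701. Book value $7,053.

$4,701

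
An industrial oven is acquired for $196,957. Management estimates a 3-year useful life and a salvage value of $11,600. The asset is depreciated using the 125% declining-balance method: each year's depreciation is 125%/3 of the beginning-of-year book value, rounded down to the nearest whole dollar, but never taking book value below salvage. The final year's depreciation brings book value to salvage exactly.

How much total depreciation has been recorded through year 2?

Depreciable base = $196,957 − $11,600 = $185,357.
Year 1: ⌊$196,957 × 125%/3⌋ = $82,065. Book value $114,892.
Year 2: ⌊$114,892 × 125%/3⌋ = $47,871. Book value $67,021.
Accumulated through year 2 = $196,957 − $67,021 = $129,936.

$129,936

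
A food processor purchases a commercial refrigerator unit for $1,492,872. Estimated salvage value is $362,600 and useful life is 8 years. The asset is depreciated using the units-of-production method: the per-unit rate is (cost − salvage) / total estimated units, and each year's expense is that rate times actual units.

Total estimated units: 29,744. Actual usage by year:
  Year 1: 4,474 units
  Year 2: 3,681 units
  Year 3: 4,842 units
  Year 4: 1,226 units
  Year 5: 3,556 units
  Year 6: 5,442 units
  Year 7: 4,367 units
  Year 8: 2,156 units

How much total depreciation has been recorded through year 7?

$1,048,344

Depreciable base = $1,492,872 − $362,600 = $1,130,272.
Rate = $1,130,272 / 29,744 units = $38 per unit.
Year 1: 4,474 × $38 = $170,012. Book value $1,322,860.
Year 2: 3,681 × $38 = $139,878. Book value $1,182,982.
Year 3: 4,842 × $38 = $183,996. Book value $998,986.
Year 4: 1,226 × $38 = $46,588. Book value $952,398.
Year 5: 3,556 × $38 = $135,128. Book value $817,270.
Year 6: 5,442 × $38 = $206,796. Book value $610,474.
Year 7: 4,367 × $38 = $165,946. Book value $444,528.
Accumulated through year 7 = $1,492,872 − $444,528 = $1,048,344.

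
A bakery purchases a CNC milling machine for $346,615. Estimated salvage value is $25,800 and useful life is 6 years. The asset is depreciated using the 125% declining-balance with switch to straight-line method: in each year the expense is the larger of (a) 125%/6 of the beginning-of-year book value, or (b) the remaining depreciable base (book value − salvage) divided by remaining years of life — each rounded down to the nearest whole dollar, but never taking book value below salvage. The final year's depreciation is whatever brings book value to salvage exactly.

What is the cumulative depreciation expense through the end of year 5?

$272,955

Depreciable base = $346,615 − $25,800 = $320,815.
Year 1: DB = ⌊$346,615 × 125%/6⌋ = $72,211; SL = ⌊$320,815/6⌋ = $53,469 → take DB $72,211. Book value $274,404.
Year 2: DB = ⌊$274,404 × 125%/6⌋ = $57,167; SL = ⌊$248,604/5⌋ = $49,720 → take DB $57,167. Book value $217,237.
Year 3: DB = ⌊$217,237 × 125%/6⌋ = $45,257; SL = ⌊$191,437/4⌋ = $47,859 → take SL $47,859. Book value $169,378.
Year 4: DB = ⌊$169,378 × 125%/6⌋ = $35,287; SL = ⌊$143,578/3⌋ = $47,859 → take SL $47,859. Book value $121,519.
Year 5: DB = ⌊$121,519 × 125%/6⌋ = $25,316; SL = ⌊$95,719/2⌋ = $47,859 → take SL $47,859. Book value $73,660.
Accumulated through year 5 = $346,615 − $73,660 = $272,955.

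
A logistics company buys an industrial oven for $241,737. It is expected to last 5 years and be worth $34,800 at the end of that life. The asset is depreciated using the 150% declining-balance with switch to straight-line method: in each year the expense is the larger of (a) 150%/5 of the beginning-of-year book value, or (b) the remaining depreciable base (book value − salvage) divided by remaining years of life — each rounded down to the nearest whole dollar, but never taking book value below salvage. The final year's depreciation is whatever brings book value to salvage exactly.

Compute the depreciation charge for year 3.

$35,535

Depreciable base = $241,737 − $34,800 = $206,937.
Year 1: DB = ⌊$241,737 × 150%/5⌋ = $72,521; SL = ⌊$206,937/5⌋ = $41,387 → take DB $72,521. Book value $169,216.
Year 2: DB = ⌊$169,216 × 150%/5⌋ = $50,764; SL = ⌊$134,416/4⌋ = $33,604 → take DB $50,764. Book value $118,452.
Year 3: DB = ⌊$118,452 × 150%/5⌋ = $35,535; SL = ⌊$83,652/3⌋ = $27,884 → take DB $35,535. Book value $82,917.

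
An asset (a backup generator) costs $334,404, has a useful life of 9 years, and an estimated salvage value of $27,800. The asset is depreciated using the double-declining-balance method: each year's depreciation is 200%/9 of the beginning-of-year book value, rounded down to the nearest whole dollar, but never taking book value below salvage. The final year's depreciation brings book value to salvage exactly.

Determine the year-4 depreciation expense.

$34,964

Depreciable base = $334,404 − $27,800 = $306,604.
Year 1: ⌊$334,404 × 200%/9⌋ = $74,312. Book value $260,092.
Year 2: ⌊$260,092 × 200%/9⌋ = $57,798. Book value $202,294.
Year 3: ⌊$202,294 × 200%/9⌋ = $44,954. Book value $157,340.
Year 4: ⌊$157,340 × 200%/9⌋ = $34,964. Book value $122,376.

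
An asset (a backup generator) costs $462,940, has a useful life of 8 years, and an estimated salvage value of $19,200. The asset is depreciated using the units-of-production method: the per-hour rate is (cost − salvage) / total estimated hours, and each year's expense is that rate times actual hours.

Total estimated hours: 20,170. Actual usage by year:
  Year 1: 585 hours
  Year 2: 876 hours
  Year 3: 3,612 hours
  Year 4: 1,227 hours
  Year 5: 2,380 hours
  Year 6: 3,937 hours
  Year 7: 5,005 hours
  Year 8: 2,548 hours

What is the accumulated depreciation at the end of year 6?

Depreciable base = $462,940 − $19,200 = $443,740.
Rate = $443,740 / 20,170 hours = $22 per hour.
Year 1: 585 × $22 = $12,870. Book value $450,070.
Year 2: 876 × $22 = $19,272. Book value $430,798.
Year 3: 3,612 × $22 = $79,464. Book value $351,334.
Year 4: 1,227 × $22 = $26,994. Book value $324,340.
Year 5: 2,380 × $22 = $52,360. Book value $271,980.
Year 6: 3,937 × $22 = $86,614. Book value $185,366.
Accumulated through year 6 = $462,940 − $185,366 = $277,574.

$277,574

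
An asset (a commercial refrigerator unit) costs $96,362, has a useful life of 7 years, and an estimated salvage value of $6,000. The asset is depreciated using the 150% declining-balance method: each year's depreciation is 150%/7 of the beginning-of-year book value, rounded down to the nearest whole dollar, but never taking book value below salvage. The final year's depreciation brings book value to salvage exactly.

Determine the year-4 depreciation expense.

Depreciable base = $96,362 − $6,000 = $90,362.
Year 1: ⌊$96,362 × 150%/7⌋ = $20,649. Book value $75,713.
Year 2: ⌊$75,713 × 150%/7⌋ = $16,224. Book value $59,489.
Year 3: ⌊$59,489 × 150%/7⌋ = $12,747. Book value $46,742.
Year 4: ⌊$46,742 × 150%/7⌋ = $10,016. Book value $36,726.

$10,016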